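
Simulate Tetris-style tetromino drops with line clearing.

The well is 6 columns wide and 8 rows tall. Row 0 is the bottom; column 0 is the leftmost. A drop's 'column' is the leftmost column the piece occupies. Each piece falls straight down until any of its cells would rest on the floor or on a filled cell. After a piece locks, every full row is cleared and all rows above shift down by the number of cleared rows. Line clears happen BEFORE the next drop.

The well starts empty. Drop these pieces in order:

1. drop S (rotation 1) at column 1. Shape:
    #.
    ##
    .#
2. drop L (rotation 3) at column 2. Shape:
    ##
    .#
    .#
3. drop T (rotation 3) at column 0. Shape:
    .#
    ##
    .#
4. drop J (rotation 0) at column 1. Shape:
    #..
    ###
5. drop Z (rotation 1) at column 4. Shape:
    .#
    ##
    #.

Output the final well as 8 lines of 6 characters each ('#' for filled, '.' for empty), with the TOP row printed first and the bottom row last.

Answer: .#....
.###..
.#....
##....
.#....
.###.#
.#####
..###.

Derivation:
Drop 1: S rot1 at col 1 lands with bottom-row=0; cleared 0 line(s) (total 0); column heights now [0 3 2 0 0 0], max=3
Drop 2: L rot3 at col 2 lands with bottom-row=0; cleared 0 line(s) (total 0); column heights now [0 3 3 3 0 0], max=3
Drop 3: T rot3 at col 0 lands with bottom-row=3; cleared 0 line(s) (total 0); column heights now [5 6 3 3 0 0], max=6
Drop 4: J rot0 at col 1 lands with bottom-row=6; cleared 0 line(s) (total 0); column heights now [5 8 7 7 0 0], max=8
Drop 5: Z rot1 at col 4 lands with bottom-row=0; cleared 0 line(s) (total 0); column heights now [5 8 7 7 2 3], max=8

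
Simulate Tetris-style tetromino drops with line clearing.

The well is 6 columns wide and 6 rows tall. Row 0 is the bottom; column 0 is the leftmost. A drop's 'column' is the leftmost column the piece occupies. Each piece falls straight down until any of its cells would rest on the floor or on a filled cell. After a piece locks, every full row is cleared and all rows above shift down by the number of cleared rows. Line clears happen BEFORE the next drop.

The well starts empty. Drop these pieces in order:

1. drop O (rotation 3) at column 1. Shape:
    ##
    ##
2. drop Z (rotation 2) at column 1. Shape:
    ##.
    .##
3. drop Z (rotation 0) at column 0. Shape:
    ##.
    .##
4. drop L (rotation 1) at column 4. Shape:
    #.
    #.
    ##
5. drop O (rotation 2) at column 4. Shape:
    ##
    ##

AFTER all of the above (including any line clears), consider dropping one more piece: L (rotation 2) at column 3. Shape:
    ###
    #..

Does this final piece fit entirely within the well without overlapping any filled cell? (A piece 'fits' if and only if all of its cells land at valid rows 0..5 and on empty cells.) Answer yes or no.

Drop 1: O rot3 at col 1 lands with bottom-row=0; cleared 0 line(s) (total 0); column heights now [0 2 2 0 0 0], max=2
Drop 2: Z rot2 at col 1 lands with bottom-row=2; cleared 0 line(s) (total 0); column heights now [0 4 4 3 0 0], max=4
Drop 3: Z rot0 at col 0 lands with bottom-row=4; cleared 0 line(s) (total 0); column heights now [6 6 5 3 0 0], max=6
Drop 4: L rot1 at col 4 lands with bottom-row=0; cleared 0 line(s) (total 0); column heights now [6 6 5 3 3 1], max=6
Drop 5: O rot2 at col 4 lands with bottom-row=3; cleared 0 line(s) (total 0); column heights now [6 6 5 3 5 5], max=6
Test piece L rot2 at col 3 (width 3): heights before test = [6 6 5 3 5 5]; fits = True

Answer: yes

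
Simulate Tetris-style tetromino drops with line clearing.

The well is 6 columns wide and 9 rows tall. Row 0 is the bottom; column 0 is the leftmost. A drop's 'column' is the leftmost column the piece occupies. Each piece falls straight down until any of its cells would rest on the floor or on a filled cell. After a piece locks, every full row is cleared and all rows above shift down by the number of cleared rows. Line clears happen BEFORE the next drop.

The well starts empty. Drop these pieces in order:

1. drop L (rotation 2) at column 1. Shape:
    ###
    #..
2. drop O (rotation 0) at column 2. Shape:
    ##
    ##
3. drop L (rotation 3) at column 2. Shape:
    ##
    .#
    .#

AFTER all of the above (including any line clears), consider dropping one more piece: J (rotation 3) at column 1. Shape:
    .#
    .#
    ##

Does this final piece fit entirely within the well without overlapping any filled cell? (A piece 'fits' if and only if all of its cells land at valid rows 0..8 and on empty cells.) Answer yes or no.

Drop 1: L rot2 at col 1 lands with bottom-row=0; cleared 0 line(s) (total 0); column heights now [0 2 2 2 0 0], max=2
Drop 2: O rot0 at col 2 lands with bottom-row=2; cleared 0 line(s) (total 0); column heights now [0 2 4 4 0 0], max=4
Drop 3: L rot3 at col 2 lands with bottom-row=4; cleared 0 line(s) (total 0); column heights now [0 2 7 7 0 0], max=7
Test piece J rot3 at col 1 (width 2): heights before test = [0 2 7 7 0 0]; fits = False

Answer: no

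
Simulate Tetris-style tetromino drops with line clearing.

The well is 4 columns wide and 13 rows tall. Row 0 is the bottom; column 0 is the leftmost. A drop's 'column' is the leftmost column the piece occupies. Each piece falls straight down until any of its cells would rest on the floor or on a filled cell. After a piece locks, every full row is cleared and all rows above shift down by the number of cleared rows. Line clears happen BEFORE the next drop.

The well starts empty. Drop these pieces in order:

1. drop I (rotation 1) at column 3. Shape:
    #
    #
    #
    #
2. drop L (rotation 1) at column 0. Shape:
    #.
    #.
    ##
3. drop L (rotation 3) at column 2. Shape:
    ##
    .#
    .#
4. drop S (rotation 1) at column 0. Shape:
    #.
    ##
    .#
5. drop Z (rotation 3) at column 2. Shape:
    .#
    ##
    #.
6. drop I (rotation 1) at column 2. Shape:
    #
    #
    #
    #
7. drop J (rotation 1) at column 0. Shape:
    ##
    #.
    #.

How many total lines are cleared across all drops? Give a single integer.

Drop 1: I rot1 at col 3 lands with bottom-row=0; cleared 0 line(s) (total 0); column heights now [0 0 0 4], max=4
Drop 2: L rot1 at col 0 lands with bottom-row=0; cleared 0 line(s) (total 0); column heights now [3 1 0 4], max=4
Drop 3: L rot3 at col 2 lands with bottom-row=4; cleared 0 line(s) (total 0); column heights now [3 1 7 7], max=7
Drop 4: S rot1 at col 0 lands with bottom-row=2; cleared 0 line(s) (total 0); column heights now [5 4 7 7], max=7
Drop 5: Z rot3 at col 2 lands with bottom-row=7; cleared 0 line(s) (total 0); column heights now [5 4 9 10], max=10
Drop 6: I rot1 at col 2 lands with bottom-row=9; cleared 0 line(s) (total 0); column heights now [5 4 13 10], max=13
Drop 7: J rot1 at col 0 lands with bottom-row=5; cleared 0 line(s) (total 0); column heights now [8 8 13 10], max=13

Answer: 0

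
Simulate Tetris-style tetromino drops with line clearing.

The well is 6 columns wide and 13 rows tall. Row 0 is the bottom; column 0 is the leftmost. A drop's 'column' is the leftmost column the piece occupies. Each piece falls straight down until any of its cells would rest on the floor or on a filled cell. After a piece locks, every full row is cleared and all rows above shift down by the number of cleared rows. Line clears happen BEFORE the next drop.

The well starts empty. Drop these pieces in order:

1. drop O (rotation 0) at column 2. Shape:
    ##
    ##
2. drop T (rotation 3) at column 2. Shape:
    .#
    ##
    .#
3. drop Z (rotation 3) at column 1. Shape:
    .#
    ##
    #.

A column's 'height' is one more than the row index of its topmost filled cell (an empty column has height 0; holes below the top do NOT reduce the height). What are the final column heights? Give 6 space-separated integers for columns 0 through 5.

Drop 1: O rot0 at col 2 lands with bottom-row=0; cleared 0 line(s) (total 0); column heights now [0 0 2 2 0 0], max=2
Drop 2: T rot3 at col 2 lands with bottom-row=2; cleared 0 line(s) (total 0); column heights now [0 0 4 5 0 0], max=5
Drop 3: Z rot3 at col 1 lands with bottom-row=3; cleared 0 line(s) (total 0); column heights now [0 5 6 5 0 0], max=6

Answer: 0 5 6 5 0 0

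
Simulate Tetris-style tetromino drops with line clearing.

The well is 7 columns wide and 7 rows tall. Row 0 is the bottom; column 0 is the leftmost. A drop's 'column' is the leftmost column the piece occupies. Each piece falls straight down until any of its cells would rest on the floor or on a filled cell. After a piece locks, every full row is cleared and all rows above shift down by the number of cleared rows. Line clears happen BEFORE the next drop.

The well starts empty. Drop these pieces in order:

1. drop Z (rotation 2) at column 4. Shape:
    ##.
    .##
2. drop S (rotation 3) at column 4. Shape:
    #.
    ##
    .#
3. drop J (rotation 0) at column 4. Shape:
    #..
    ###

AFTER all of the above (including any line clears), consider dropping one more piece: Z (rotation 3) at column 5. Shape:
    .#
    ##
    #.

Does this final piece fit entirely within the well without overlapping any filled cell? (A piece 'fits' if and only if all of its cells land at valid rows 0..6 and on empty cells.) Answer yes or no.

Answer: no

Derivation:
Drop 1: Z rot2 at col 4 lands with bottom-row=0; cleared 0 line(s) (total 0); column heights now [0 0 0 0 2 2 1], max=2
Drop 2: S rot3 at col 4 lands with bottom-row=2; cleared 0 line(s) (total 0); column heights now [0 0 0 0 5 4 1], max=5
Drop 3: J rot0 at col 4 lands with bottom-row=5; cleared 0 line(s) (total 0); column heights now [0 0 0 0 7 6 6], max=7
Test piece Z rot3 at col 5 (width 2): heights before test = [0 0 0 0 7 6 6]; fits = False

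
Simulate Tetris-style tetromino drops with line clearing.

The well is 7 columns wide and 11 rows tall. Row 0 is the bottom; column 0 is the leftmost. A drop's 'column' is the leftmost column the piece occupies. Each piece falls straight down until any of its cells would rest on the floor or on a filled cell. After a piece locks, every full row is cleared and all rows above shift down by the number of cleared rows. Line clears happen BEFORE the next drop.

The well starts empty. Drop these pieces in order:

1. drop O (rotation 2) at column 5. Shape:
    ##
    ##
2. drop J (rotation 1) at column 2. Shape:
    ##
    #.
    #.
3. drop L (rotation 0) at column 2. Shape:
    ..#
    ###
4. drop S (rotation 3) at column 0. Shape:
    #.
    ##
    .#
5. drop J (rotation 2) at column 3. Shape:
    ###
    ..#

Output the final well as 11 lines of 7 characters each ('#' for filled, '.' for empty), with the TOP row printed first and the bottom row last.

Drop 1: O rot2 at col 5 lands with bottom-row=0; cleared 0 line(s) (total 0); column heights now [0 0 0 0 0 2 2], max=2
Drop 2: J rot1 at col 2 lands with bottom-row=0; cleared 0 line(s) (total 0); column heights now [0 0 3 3 0 2 2], max=3
Drop 3: L rot0 at col 2 lands with bottom-row=3; cleared 0 line(s) (total 0); column heights now [0 0 4 4 5 2 2], max=5
Drop 4: S rot3 at col 0 lands with bottom-row=0; cleared 0 line(s) (total 0); column heights now [3 2 4 4 5 2 2], max=5
Drop 5: J rot2 at col 3 lands with bottom-row=4; cleared 0 line(s) (total 0); column heights now [3 2 4 6 6 6 2], max=6

Answer: .......
.......
.......
.......
.......
...###.
....##.
..###..
#.##...
###..##
.##..##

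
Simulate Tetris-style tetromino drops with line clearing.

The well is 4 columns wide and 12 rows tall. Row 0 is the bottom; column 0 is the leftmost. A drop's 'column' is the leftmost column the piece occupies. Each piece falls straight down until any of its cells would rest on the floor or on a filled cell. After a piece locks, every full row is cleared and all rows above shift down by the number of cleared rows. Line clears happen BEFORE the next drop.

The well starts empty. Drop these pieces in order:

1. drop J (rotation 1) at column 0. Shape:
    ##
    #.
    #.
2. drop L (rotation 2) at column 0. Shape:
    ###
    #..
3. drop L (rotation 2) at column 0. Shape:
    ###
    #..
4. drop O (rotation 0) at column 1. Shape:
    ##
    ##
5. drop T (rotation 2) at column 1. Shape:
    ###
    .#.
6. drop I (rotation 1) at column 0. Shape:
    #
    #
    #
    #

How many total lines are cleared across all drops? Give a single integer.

Answer: 1

Derivation:
Drop 1: J rot1 at col 0 lands with bottom-row=0; cleared 0 line(s) (total 0); column heights now [3 3 0 0], max=3
Drop 2: L rot2 at col 0 lands with bottom-row=3; cleared 0 line(s) (total 0); column heights now [5 5 5 0], max=5
Drop 3: L rot2 at col 0 lands with bottom-row=5; cleared 0 line(s) (total 0); column heights now [7 7 7 0], max=7
Drop 4: O rot0 at col 1 lands with bottom-row=7; cleared 0 line(s) (total 0); column heights now [7 9 9 0], max=9
Drop 5: T rot2 at col 1 lands with bottom-row=9; cleared 0 line(s) (total 0); column heights now [7 11 11 11], max=11
Drop 6: I rot1 at col 0 lands with bottom-row=7; cleared 1 line(s) (total 1); column heights now [10 9 10 0], max=10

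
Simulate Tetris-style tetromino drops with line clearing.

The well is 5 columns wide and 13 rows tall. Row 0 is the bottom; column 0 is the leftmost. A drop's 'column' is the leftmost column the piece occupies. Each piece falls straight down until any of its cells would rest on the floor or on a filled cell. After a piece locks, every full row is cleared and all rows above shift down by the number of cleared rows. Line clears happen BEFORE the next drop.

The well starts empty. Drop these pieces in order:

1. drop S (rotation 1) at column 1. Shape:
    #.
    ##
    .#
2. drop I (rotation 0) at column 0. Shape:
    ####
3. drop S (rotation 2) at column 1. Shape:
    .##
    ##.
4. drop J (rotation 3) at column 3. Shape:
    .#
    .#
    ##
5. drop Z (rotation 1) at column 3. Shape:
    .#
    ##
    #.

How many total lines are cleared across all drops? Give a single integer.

Answer: 0

Derivation:
Drop 1: S rot1 at col 1 lands with bottom-row=0; cleared 0 line(s) (total 0); column heights now [0 3 2 0 0], max=3
Drop 2: I rot0 at col 0 lands with bottom-row=3; cleared 0 line(s) (total 0); column heights now [4 4 4 4 0], max=4
Drop 3: S rot2 at col 1 lands with bottom-row=4; cleared 0 line(s) (total 0); column heights now [4 5 6 6 0], max=6
Drop 4: J rot3 at col 3 lands with bottom-row=6; cleared 0 line(s) (total 0); column heights now [4 5 6 7 9], max=9
Drop 5: Z rot1 at col 3 lands with bottom-row=8; cleared 0 line(s) (total 0); column heights now [4 5 6 10 11], max=11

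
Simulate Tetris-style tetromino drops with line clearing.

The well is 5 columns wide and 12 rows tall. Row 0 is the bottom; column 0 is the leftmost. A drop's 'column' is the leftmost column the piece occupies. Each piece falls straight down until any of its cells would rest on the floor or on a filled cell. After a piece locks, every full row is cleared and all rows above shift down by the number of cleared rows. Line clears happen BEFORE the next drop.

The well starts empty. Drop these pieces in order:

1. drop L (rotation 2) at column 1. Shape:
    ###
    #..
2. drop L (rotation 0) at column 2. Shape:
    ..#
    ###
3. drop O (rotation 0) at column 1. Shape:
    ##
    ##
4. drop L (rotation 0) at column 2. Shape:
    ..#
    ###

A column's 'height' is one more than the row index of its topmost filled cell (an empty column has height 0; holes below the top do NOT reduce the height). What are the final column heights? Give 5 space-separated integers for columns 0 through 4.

Drop 1: L rot2 at col 1 lands with bottom-row=0; cleared 0 line(s) (total 0); column heights now [0 2 2 2 0], max=2
Drop 2: L rot0 at col 2 lands with bottom-row=2; cleared 0 line(s) (total 0); column heights now [0 2 3 3 4], max=4
Drop 3: O rot0 at col 1 lands with bottom-row=3; cleared 0 line(s) (total 0); column heights now [0 5 5 3 4], max=5
Drop 4: L rot0 at col 2 lands with bottom-row=5; cleared 0 line(s) (total 0); column heights now [0 5 6 6 7], max=7

Answer: 0 5 6 6 7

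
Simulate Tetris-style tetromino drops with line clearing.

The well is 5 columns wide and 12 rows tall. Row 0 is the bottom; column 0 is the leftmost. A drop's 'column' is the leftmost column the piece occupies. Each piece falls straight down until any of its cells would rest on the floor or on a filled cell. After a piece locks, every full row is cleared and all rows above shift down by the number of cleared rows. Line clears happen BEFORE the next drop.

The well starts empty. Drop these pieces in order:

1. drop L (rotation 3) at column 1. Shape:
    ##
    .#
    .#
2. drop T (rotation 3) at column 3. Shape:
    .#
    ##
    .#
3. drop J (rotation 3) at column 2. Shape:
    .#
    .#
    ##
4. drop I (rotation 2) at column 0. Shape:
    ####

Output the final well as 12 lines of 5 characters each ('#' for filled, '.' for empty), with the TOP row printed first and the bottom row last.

Answer: .....
.....
.....
.....
.....
####.
...#.
...#.
..##.
.##.#
..###
..#.#

Derivation:
Drop 1: L rot3 at col 1 lands with bottom-row=0; cleared 0 line(s) (total 0); column heights now [0 3 3 0 0], max=3
Drop 2: T rot3 at col 3 lands with bottom-row=0; cleared 0 line(s) (total 0); column heights now [0 3 3 2 3], max=3
Drop 3: J rot3 at col 2 lands with bottom-row=3; cleared 0 line(s) (total 0); column heights now [0 3 4 6 3], max=6
Drop 4: I rot2 at col 0 lands with bottom-row=6; cleared 0 line(s) (total 0); column heights now [7 7 7 7 3], max=7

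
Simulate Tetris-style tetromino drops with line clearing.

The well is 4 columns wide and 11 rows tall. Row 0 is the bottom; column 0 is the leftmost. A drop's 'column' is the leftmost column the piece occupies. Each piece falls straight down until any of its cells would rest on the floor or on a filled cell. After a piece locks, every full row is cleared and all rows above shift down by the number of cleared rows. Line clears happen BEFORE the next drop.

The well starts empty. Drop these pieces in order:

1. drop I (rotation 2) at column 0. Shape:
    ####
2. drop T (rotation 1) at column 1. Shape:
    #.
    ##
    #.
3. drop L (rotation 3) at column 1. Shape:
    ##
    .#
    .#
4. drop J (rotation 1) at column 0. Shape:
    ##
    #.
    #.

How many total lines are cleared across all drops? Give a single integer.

Drop 1: I rot2 at col 0 lands with bottom-row=0; cleared 1 line(s) (total 1); column heights now [0 0 0 0], max=0
Drop 2: T rot1 at col 1 lands with bottom-row=0; cleared 0 line(s) (total 1); column heights now [0 3 2 0], max=3
Drop 3: L rot3 at col 1 lands with bottom-row=2; cleared 0 line(s) (total 1); column heights now [0 5 5 0], max=5
Drop 4: J rot1 at col 0 lands with bottom-row=3; cleared 0 line(s) (total 1); column heights now [6 6 5 0], max=6

Answer: 1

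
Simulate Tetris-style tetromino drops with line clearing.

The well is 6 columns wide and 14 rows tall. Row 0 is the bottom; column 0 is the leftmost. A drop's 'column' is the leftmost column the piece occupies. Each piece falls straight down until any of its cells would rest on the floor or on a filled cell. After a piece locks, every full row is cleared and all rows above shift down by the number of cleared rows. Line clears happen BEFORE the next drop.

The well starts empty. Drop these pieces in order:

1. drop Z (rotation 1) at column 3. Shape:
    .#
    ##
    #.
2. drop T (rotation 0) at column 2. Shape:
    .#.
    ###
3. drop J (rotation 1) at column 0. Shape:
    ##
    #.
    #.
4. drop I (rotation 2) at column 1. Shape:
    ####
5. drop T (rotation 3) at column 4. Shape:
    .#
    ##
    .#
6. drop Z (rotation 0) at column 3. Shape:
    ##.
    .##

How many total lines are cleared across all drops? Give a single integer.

Drop 1: Z rot1 at col 3 lands with bottom-row=0; cleared 0 line(s) (total 0); column heights now [0 0 0 2 3 0], max=3
Drop 2: T rot0 at col 2 lands with bottom-row=3; cleared 0 line(s) (total 0); column heights now [0 0 4 5 4 0], max=5
Drop 3: J rot1 at col 0 lands with bottom-row=0; cleared 0 line(s) (total 0); column heights now [3 3 4 5 4 0], max=5
Drop 4: I rot2 at col 1 lands with bottom-row=5; cleared 0 line(s) (total 0); column heights now [3 6 6 6 6 0], max=6
Drop 5: T rot3 at col 4 lands with bottom-row=5; cleared 0 line(s) (total 0); column heights now [3 6 6 6 7 8], max=8
Drop 6: Z rot0 at col 3 lands with bottom-row=8; cleared 0 line(s) (total 0); column heights now [3 6 6 10 10 9], max=10

Answer: 0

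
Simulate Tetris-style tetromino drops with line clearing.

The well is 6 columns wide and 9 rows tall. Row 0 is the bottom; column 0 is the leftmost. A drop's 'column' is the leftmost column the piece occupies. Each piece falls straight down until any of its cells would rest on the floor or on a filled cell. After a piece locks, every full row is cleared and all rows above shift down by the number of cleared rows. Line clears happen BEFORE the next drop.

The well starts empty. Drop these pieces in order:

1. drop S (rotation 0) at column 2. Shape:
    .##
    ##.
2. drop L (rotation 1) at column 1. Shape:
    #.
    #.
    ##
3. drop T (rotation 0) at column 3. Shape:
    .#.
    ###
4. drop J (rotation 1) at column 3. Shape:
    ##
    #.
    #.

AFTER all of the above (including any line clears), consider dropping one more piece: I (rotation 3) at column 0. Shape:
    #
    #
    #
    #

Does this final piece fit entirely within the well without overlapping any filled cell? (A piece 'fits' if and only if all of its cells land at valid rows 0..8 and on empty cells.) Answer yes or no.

Answer: yes

Derivation:
Drop 1: S rot0 at col 2 lands with bottom-row=0; cleared 0 line(s) (total 0); column heights now [0 0 1 2 2 0], max=2
Drop 2: L rot1 at col 1 lands with bottom-row=1; cleared 0 line(s) (total 0); column heights now [0 4 2 2 2 0], max=4
Drop 3: T rot0 at col 3 lands with bottom-row=2; cleared 0 line(s) (total 0); column heights now [0 4 2 3 4 3], max=4
Drop 4: J rot1 at col 3 lands with bottom-row=3; cleared 0 line(s) (total 0); column heights now [0 4 2 6 6 3], max=6
Test piece I rot3 at col 0 (width 1): heights before test = [0 4 2 6 6 3]; fits = True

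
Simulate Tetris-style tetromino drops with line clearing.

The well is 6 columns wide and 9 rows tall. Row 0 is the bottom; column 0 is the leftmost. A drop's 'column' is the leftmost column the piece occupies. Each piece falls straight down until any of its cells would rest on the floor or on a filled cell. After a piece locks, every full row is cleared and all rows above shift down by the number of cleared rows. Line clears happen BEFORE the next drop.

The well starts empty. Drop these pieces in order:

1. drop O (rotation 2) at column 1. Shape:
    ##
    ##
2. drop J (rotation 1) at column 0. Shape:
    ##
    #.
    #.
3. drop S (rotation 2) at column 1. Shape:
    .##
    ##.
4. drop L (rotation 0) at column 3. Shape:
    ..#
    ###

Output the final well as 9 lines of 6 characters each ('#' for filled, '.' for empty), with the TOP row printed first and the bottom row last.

Answer: ......
......
.....#
...###
..##..
.##...
##....
###...
###...

Derivation:
Drop 1: O rot2 at col 1 lands with bottom-row=0; cleared 0 line(s) (total 0); column heights now [0 2 2 0 0 0], max=2
Drop 2: J rot1 at col 0 lands with bottom-row=0; cleared 0 line(s) (total 0); column heights now [3 3 2 0 0 0], max=3
Drop 3: S rot2 at col 1 lands with bottom-row=3; cleared 0 line(s) (total 0); column heights now [3 4 5 5 0 0], max=5
Drop 4: L rot0 at col 3 lands with bottom-row=5; cleared 0 line(s) (total 0); column heights now [3 4 5 6 6 7], max=7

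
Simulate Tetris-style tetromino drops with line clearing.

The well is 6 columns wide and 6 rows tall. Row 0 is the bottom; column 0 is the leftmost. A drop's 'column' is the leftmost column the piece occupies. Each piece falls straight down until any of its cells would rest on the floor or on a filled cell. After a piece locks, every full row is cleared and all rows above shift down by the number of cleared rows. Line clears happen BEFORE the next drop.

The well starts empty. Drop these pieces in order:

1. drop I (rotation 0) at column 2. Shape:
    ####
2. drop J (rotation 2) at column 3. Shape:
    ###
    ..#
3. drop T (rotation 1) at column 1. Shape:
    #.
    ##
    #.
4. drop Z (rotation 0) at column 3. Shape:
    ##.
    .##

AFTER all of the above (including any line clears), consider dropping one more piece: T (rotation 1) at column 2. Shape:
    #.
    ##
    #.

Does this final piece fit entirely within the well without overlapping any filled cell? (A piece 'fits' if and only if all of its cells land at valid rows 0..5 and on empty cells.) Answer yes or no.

Drop 1: I rot0 at col 2 lands with bottom-row=0; cleared 0 line(s) (total 0); column heights now [0 0 1 1 1 1], max=1
Drop 2: J rot2 at col 3 lands with bottom-row=1; cleared 0 line(s) (total 0); column heights now [0 0 1 3 3 3], max=3
Drop 3: T rot1 at col 1 lands with bottom-row=0; cleared 0 line(s) (total 0); column heights now [0 3 2 3 3 3], max=3
Drop 4: Z rot0 at col 3 lands with bottom-row=3; cleared 0 line(s) (total 0); column heights now [0 3 2 5 5 4], max=5
Test piece T rot1 at col 2 (width 2): heights before test = [0 3 2 5 5 4]; fits = False

Answer: no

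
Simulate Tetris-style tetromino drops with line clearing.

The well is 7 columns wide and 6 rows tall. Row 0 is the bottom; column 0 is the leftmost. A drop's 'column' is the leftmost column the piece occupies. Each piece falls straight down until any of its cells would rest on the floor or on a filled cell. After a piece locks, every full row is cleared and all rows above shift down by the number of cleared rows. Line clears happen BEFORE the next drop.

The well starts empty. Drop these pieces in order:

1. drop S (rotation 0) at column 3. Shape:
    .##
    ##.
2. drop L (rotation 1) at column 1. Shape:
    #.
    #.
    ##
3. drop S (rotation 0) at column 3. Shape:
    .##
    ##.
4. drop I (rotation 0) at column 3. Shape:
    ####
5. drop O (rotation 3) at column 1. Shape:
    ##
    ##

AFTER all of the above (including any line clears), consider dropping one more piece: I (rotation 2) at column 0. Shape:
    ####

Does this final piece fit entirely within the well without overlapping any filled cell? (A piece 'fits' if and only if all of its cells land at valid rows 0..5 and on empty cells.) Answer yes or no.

Answer: yes

Derivation:
Drop 1: S rot0 at col 3 lands with bottom-row=0; cleared 0 line(s) (total 0); column heights now [0 0 0 1 2 2 0], max=2
Drop 2: L rot1 at col 1 lands with bottom-row=0; cleared 0 line(s) (total 0); column heights now [0 3 1 1 2 2 0], max=3
Drop 3: S rot0 at col 3 lands with bottom-row=2; cleared 0 line(s) (total 0); column heights now [0 3 1 3 4 4 0], max=4
Drop 4: I rot0 at col 3 lands with bottom-row=4; cleared 0 line(s) (total 0); column heights now [0 3 1 5 5 5 5], max=5
Drop 5: O rot3 at col 1 lands with bottom-row=3; cleared 0 line(s) (total 0); column heights now [0 5 5 5 5 5 5], max=5
Test piece I rot2 at col 0 (width 4): heights before test = [0 5 5 5 5 5 5]; fits = True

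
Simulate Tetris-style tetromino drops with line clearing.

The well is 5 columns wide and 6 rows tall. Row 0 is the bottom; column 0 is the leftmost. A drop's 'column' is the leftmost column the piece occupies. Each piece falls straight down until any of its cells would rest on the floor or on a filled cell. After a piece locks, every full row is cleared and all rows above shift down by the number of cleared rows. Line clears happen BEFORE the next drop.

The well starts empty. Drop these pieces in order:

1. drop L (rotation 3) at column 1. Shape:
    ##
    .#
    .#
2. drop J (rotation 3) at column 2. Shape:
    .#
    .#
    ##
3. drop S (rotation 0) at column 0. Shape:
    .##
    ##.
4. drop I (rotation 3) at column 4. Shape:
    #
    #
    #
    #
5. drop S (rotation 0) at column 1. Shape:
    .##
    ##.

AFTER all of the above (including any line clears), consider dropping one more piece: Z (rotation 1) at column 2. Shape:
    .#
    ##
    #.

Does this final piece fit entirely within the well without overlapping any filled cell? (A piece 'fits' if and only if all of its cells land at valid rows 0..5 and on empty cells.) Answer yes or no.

Drop 1: L rot3 at col 1 lands with bottom-row=0; cleared 0 line(s) (total 0); column heights now [0 3 3 0 0], max=3
Drop 2: J rot3 at col 2 lands with bottom-row=3; cleared 0 line(s) (total 0); column heights now [0 3 4 6 0], max=6
Drop 3: S rot0 at col 0 lands with bottom-row=3; cleared 0 line(s) (total 0); column heights now [4 5 5 6 0], max=6
Drop 4: I rot3 at col 4 lands with bottom-row=0; cleared 1 line(s) (total 1); column heights now [0 4 4 5 3], max=5
Drop 5: S rot0 at col 1 lands with bottom-row=4; cleared 0 line(s) (total 1); column heights now [0 5 6 6 3], max=6
Test piece Z rot1 at col 2 (width 2): heights before test = [0 5 6 6 3]; fits = False

Answer: no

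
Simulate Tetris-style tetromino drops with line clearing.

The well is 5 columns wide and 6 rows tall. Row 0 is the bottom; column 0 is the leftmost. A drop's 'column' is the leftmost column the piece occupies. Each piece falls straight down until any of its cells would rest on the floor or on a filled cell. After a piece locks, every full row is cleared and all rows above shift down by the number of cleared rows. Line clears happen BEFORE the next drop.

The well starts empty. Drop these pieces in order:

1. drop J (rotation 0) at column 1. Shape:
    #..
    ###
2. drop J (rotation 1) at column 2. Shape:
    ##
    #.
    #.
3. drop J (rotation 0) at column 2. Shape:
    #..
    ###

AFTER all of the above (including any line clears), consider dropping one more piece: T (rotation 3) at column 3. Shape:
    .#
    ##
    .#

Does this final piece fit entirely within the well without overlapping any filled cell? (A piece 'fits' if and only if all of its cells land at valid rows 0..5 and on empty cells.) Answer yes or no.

Drop 1: J rot0 at col 1 lands with bottom-row=0; cleared 0 line(s) (total 0); column heights now [0 2 1 1 0], max=2
Drop 2: J rot1 at col 2 lands with bottom-row=1; cleared 0 line(s) (total 0); column heights now [0 2 4 4 0], max=4
Drop 3: J rot0 at col 2 lands with bottom-row=4; cleared 0 line(s) (total 0); column heights now [0 2 6 5 5], max=6
Test piece T rot3 at col 3 (width 2): heights before test = [0 2 6 5 5]; fits = False

Answer: no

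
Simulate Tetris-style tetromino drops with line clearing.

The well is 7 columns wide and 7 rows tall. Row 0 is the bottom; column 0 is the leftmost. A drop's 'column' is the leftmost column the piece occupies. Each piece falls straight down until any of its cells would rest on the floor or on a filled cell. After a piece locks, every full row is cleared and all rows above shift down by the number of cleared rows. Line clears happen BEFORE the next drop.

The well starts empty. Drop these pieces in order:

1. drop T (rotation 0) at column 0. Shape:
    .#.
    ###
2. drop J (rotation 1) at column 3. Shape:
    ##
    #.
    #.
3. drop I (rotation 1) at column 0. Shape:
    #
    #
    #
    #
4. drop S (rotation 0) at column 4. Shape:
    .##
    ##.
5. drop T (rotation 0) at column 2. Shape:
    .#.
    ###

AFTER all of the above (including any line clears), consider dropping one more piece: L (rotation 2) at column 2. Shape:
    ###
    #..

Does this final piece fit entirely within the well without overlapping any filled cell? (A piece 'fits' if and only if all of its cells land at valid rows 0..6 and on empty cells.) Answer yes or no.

Drop 1: T rot0 at col 0 lands with bottom-row=0; cleared 0 line(s) (total 0); column heights now [1 2 1 0 0 0 0], max=2
Drop 2: J rot1 at col 3 lands with bottom-row=0; cleared 0 line(s) (total 0); column heights now [1 2 1 3 3 0 0], max=3
Drop 3: I rot1 at col 0 lands with bottom-row=1; cleared 0 line(s) (total 0); column heights now [5 2 1 3 3 0 0], max=5
Drop 4: S rot0 at col 4 lands with bottom-row=3; cleared 0 line(s) (total 0); column heights now [5 2 1 3 4 5 5], max=5
Drop 5: T rot0 at col 2 lands with bottom-row=4; cleared 0 line(s) (total 0); column heights now [5 2 5 6 5 5 5], max=6
Test piece L rot2 at col 2 (width 3): heights before test = [5 2 5 6 5 5 5]; fits = True

Answer: yes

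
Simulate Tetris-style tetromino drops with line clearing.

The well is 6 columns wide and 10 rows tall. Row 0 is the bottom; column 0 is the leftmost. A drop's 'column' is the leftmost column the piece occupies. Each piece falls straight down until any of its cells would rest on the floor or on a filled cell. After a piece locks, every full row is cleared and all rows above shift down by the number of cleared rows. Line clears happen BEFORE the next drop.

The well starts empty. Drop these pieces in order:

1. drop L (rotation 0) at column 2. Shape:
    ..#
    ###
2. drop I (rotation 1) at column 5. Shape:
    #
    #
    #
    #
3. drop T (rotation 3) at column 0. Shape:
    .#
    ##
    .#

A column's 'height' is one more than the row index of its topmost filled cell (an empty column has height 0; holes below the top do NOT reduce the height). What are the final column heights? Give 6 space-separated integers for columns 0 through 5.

Answer: 2 3 1 1 2 4

Derivation:
Drop 1: L rot0 at col 2 lands with bottom-row=0; cleared 0 line(s) (total 0); column heights now [0 0 1 1 2 0], max=2
Drop 2: I rot1 at col 5 lands with bottom-row=0; cleared 0 line(s) (total 0); column heights now [0 0 1 1 2 4], max=4
Drop 3: T rot3 at col 0 lands with bottom-row=0; cleared 0 line(s) (total 0); column heights now [2 3 1 1 2 4], max=4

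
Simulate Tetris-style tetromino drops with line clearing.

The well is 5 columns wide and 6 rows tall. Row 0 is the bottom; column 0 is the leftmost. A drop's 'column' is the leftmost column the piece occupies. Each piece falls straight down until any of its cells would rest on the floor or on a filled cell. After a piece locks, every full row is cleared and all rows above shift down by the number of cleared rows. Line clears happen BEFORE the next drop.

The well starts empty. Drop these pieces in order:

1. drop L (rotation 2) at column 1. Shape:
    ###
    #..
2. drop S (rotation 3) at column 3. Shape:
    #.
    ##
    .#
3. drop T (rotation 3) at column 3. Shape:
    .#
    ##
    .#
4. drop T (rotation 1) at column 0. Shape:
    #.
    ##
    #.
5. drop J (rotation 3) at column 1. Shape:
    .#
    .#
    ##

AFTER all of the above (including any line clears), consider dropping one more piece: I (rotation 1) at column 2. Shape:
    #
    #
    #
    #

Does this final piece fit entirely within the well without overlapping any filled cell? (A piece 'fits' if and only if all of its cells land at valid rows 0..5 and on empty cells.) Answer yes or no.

Answer: no

Derivation:
Drop 1: L rot2 at col 1 lands with bottom-row=0; cleared 0 line(s) (total 0); column heights now [0 2 2 2 0], max=2
Drop 2: S rot3 at col 3 lands with bottom-row=1; cleared 0 line(s) (total 0); column heights now [0 2 2 4 3], max=4
Drop 3: T rot3 at col 3 lands with bottom-row=3; cleared 0 line(s) (total 0); column heights now [0 2 2 5 6], max=6
Drop 4: T rot1 at col 0 lands with bottom-row=1; cleared 1 line(s) (total 1); column heights now [3 2 0 4 5], max=5
Drop 5: J rot3 at col 1 lands with bottom-row=2; cleared 1 line(s) (total 2); column heights now [2 2 4 3 4], max=4
Test piece I rot1 at col 2 (width 1): heights before test = [2 2 4 3 4]; fits = False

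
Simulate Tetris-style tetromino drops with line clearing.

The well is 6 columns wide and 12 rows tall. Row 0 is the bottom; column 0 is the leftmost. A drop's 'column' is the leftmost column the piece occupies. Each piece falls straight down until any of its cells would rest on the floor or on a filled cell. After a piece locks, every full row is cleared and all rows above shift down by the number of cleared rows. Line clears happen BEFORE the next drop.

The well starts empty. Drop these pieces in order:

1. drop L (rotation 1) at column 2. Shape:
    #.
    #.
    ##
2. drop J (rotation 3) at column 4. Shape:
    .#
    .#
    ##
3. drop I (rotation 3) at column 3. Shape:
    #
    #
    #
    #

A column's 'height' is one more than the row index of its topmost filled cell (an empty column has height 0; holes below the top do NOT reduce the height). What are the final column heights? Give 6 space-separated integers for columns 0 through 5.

Drop 1: L rot1 at col 2 lands with bottom-row=0; cleared 0 line(s) (total 0); column heights now [0 0 3 1 0 0], max=3
Drop 2: J rot3 at col 4 lands with bottom-row=0; cleared 0 line(s) (total 0); column heights now [0 0 3 1 1 3], max=3
Drop 3: I rot3 at col 3 lands with bottom-row=1; cleared 0 line(s) (total 0); column heights now [0 0 3 5 1 3], max=5

Answer: 0 0 3 5 1 3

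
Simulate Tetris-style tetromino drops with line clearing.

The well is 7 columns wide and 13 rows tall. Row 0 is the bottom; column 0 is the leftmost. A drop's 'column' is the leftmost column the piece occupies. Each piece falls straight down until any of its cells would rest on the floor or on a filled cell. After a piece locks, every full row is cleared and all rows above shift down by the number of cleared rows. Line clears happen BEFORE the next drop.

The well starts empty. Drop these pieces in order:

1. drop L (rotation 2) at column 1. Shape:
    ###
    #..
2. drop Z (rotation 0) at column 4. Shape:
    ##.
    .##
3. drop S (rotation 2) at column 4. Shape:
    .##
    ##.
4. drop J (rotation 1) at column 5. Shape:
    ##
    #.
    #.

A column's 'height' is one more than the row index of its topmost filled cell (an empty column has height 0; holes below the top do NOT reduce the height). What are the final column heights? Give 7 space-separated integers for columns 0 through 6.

Drop 1: L rot2 at col 1 lands with bottom-row=0; cleared 0 line(s) (total 0); column heights now [0 2 2 2 0 0 0], max=2
Drop 2: Z rot0 at col 4 lands with bottom-row=0; cleared 0 line(s) (total 0); column heights now [0 2 2 2 2 2 1], max=2
Drop 3: S rot2 at col 4 lands with bottom-row=2; cleared 0 line(s) (total 0); column heights now [0 2 2 2 3 4 4], max=4
Drop 4: J rot1 at col 5 lands with bottom-row=4; cleared 0 line(s) (total 0); column heights now [0 2 2 2 3 7 7], max=7

Answer: 0 2 2 2 3 7 7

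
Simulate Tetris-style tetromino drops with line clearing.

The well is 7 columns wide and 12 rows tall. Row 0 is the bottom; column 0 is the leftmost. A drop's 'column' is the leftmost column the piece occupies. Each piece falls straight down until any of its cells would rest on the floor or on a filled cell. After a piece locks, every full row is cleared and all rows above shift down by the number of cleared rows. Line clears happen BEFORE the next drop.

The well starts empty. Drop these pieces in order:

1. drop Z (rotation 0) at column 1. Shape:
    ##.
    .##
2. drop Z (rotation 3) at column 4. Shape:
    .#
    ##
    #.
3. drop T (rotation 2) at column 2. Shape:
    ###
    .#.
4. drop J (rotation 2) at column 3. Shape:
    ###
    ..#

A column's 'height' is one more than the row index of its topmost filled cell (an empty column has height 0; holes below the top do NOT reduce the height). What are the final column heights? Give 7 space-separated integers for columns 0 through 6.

Drop 1: Z rot0 at col 1 lands with bottom-row=0; cleared 0 line(s) (total 0); column heights now [0 2 2 1 0 0 0], max=2
Drop 2: Z rot3 at col 4 lands with bottom-row=0; cleared 0 line(s) (total 0); column heights now [0 2 2 1 2 3 0], max=3
Drop 3: T rot2 at col 2 lands with bottom-row=1; cleared 0 line(s) (total 0); column heights now [0 2 3 3 3 3 0], max=3
Drop 4: J rot2 at col 3 lands with bottom-row=3; cleared 0 line(s) (total 0); column heights now [0 2 3 5 5 5 0], max=5

Answer: 0 2 3 5 5 5 0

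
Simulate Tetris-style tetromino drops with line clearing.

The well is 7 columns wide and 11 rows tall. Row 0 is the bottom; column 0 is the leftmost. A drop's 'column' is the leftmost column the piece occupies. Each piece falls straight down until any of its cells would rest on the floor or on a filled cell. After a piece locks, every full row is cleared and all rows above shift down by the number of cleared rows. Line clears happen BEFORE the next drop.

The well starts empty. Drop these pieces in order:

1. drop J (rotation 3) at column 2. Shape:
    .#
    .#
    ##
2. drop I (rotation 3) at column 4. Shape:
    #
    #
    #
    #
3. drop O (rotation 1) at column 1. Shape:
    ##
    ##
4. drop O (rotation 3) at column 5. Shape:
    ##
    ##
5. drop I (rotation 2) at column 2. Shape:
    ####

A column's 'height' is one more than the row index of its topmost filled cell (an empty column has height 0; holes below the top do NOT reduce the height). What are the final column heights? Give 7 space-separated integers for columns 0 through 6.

Answer: 0 3 5 5 5 5 2

Derivation:
Drop 1: J rot3 at col 2 lands with bottom-row=0; cleared 0 line(s) (total 0); column heights now [0 0 1 3 0 0 0], max=3
Drop 2: I rot3 at col 4 lands with bottom-row=0; cleared 0 line(s) (total 0); column heights now [0 0 1 3 4 0 0], max=4
Drop 3: O rot1 at col 1 lands with bottom-row=1; cleared 0 line(s) (total 0); column heights now [0 3 3 3 4 0 0], max=4
Drop 4: O rot3 at col 5 lands with bottom-row=0; cleared 0 line(s) (total 0); column heights now [0 3 3 3 4 2 2], max=4
Drop 5: I rot2 at col 2 lands with bottom-row=4; cleared 0 line(s) (total 0); column heights now [0 3 5 5 5 5 2], max=5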